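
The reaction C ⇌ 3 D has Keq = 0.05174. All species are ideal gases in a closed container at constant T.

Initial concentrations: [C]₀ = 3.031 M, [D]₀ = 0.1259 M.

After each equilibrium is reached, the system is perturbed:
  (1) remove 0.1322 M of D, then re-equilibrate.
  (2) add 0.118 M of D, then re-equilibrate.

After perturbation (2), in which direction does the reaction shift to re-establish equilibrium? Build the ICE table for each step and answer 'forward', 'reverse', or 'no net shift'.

Direction: reverse

Q₀ = 6.5840e-04 vs Keq = 0.05174 ⇒ Q<K, forward
Step 1:
                   C          D
  I            3.031     0.1259
  C          -0.1351     0.4052
  E            2.896     0.5311
  solve Keq expr → x = 0.1351; check Q = 0.05174
Then remove 0.1322 M of D.
Step 2:
                   C          D
  I            2.896     0.3989
  C         -0.04318     0.1295
  E            2.853     0.5285
  solve Keq expr → x = 0.04318; check Q = 0.05174
Then add 0.118 M of D.
Step 3:
                   C          D
  I            2.853     0.6465
  C          0.03854    -0.1156
  E            2.891     0.5309
  solve Keq expr → x = -0.03854; check Q = 0.05174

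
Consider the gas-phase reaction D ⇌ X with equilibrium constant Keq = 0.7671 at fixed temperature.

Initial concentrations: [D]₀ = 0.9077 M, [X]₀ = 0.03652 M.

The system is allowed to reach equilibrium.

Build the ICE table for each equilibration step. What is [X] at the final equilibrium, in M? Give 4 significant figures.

Q₀ = 0.04023 vs Keq = 0.7671 ⇒ Q<K, forward
Step 1:
                  D         X
  init       0.9077   0.03652
  Δ         -0.3734    0.3734
  eq         0.5343    0.4099
  solve Keq expr → x = 0.3734; check Q = 0.7671

[X]_eq = 0.4099 M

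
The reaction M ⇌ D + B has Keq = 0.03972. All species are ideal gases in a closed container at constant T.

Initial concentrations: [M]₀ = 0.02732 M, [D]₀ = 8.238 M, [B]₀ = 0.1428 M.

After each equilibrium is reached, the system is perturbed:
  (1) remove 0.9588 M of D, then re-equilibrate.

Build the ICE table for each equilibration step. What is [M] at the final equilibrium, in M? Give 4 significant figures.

Q₀ = 43.06 vs Keq = 0.03972 ⇒ Q>K, reverse
Step 1:
                   M          D          B
  I          0.02732      8.238     0.1428
  C            0.142     -0.142     -0.142
  E           0.1693      8.096 8.3055e-04
  solve Keq expr → x = -0.142; check Q = 0.03972
Then remove 0.9588 M of D.
Step 2:
                   M          D          B
  I           0.1693      7.137 8.3055e-04
  C       -1.1094e-04 1.1094e-04 1.1094e-04
  E           0.1692      7.137 9.4149e-04
  solve Keq expr → x = 1.1094e-04; check Q = 0.03972

[M]_eq = 0.1692 M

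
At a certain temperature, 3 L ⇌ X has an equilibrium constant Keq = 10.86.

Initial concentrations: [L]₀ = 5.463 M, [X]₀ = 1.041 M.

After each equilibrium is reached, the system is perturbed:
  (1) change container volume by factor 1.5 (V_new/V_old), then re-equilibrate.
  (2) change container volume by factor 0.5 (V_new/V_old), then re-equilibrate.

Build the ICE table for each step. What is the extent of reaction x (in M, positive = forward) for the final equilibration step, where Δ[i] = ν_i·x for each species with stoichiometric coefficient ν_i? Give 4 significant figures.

x = 0.1308 M

Q₀ = 0.006385 vs Keq = 10.86 ⇒ Q<K, forward
Step 1:
                    L           X
  init          5.463       1.041
  Δ            -4.838       1.613
  eq           0.6252       2.654
  solve Keq expr → x = 1.613; check Q = 10.86
Then change container volume by factor 1.5 (V_new/V_old).
Step 2:
                    L           X
  init         0.4168       1.769
  Δ             0.125    -0.04168
  eq           0.5418       1.727
  solve Keq expr → x = -0.04168; check Q = 10.86
Then change container volume by factor 0.5 (V_new/V_old).
Step 3:
                    L           X
  init          1.084       3.455
  Δ           -0.3925      0.1308
  eq           0.6912       3.586
  solve Keq expr → x = 0.1308; check Q = 10.86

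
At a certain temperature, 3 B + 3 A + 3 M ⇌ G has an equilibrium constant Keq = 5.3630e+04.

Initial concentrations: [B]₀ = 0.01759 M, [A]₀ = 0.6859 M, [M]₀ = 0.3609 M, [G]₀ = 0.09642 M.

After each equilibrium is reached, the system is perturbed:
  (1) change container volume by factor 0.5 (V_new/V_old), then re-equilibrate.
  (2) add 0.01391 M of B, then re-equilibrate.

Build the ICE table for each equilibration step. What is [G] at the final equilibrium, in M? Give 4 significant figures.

[G]_eq = 0.2036 M

Q₀ = 1.1680e+06 vs Keq = 5.3630e+04 ⇒ Q>K, reverse
Step 1:
                   B          A          M          G
  Initial    0.01759     0.6859     0.3609    0.09642
  Change     0.02534    0.02534    0.02534  -0.008447
  Equil      0.04293     0.7112     0.3862    0.08797
  solve Keq expr → x = -0.008447; check Q = 5.3630e+04
Then change container volume by factor 0.5 (V_new/V_old).
Step 2:
                   B          A          M          G
  Initial    0.08586      1.422     0.7725     0.1759
  Change    -0.06958   -0.06958   -0.06958    0.02319
  Equil      0.01628      1.353     0.7029     0.1991
  solve Keq expr → x = 0.02319; check Q = 5.3630e+04
Then add 0.01391 M of B.
Step 3:
                   B          A          M          G
  Initial    0.03019      1.353     0.7029     0.1991
  Change    -0.01331   -0.01331   -0.01331   0.004436
  Equil      0.01689       1.34     0.6896     0.2036
  solve Keq expr → x = 0.004436; check Q = 5.3630e+04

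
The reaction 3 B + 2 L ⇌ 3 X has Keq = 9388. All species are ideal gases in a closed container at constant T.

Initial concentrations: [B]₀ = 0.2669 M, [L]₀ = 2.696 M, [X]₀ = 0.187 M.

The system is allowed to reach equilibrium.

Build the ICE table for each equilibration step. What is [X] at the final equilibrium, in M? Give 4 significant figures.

[X]_eq = 0.4426 M

Q₀ = 0.04732 vs Keq = 9388 ⇒ Q<K, forward
Step 1:
                   B          L          X
  I           0.2669      2.696      0.187
  C          -0.2556    -0.1704     0.2556
  E          0.01131      2.526     0.4426
  solve Keq expr → x = 0.0852; check Q = 9388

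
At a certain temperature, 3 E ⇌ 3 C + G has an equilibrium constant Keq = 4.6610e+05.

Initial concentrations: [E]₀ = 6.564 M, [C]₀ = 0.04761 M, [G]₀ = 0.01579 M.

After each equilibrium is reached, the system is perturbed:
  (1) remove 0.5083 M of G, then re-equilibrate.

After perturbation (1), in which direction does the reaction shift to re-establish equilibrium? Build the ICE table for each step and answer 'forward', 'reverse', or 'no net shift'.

Q₀ = 6.0252e-09 vs Keq = 4.6610e+05 ⇒ Q<K, forward
Step 1:
                    E           C           G
  I             6.564     0.04761     0.01579
  C            -6.455       6.455       2.152
  E            0.1085       6.503       2.168
  solve Keq expr → x = 2.152; check Q = 4.6610e+05
Then remove 0.5083 M of G.
Step 2:
                    E           C           G
  I            0.1085       6.503       1.659
  C         -0.009052    0.009052    0.003017
  E           0.09949       6.512       1.662
  solve Keq expr → x = 0.003017; check Q = 4.6610e+05

Direction: forward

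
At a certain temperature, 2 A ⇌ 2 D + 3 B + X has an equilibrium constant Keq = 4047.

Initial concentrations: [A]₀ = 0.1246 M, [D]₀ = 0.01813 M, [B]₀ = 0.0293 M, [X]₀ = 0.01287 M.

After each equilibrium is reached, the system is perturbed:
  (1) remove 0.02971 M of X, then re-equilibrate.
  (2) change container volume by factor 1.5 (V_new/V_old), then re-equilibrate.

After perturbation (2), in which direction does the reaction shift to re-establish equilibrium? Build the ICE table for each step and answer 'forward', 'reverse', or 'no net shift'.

Direction: forward

Q₀ = 6.8539e-09 vs Keq = 4047 ⇒ Q<K, forward
Step 1:
                    A           D           B           X
  Initial      0.1246     0.01813      0.0293     0.01287
  Change      -0.1245      0.1245      0.1868     0.06227
  Equil    6.1759e-05      0.1427      0.2161     0.07514
  solve Keq expr → x = 0.06227; check Q = 4047
Then remove 0.02971 M of X.
Step 2:
                    A           D           B           X
  Initial  6.1759e-05      0.1427      0.2161     0.04543
  Change  -1.3722e-05  1.3722e-05  2.0584e-05  6.8612e-06
  Equil    4.8036e-05      0.1427      0.2161     0.04544
  solve Keq expr → x = 6.8612e-06; check Q = 4047
Then change container volume by factor 1.5 (V_new/V_old).
Step 3:
                    A           D           B           X
  Initial  3.2024e-05     0.09512      0.1441     0.03029
  Change  -1.7782e-05  1.7782e-05  2.6674e-05  8.8912e-06
  Equil    1.4242e-05     0.09514      0.1441      0.0303
  solve Keq expr → x = 8.8912e-06; check Q = 4047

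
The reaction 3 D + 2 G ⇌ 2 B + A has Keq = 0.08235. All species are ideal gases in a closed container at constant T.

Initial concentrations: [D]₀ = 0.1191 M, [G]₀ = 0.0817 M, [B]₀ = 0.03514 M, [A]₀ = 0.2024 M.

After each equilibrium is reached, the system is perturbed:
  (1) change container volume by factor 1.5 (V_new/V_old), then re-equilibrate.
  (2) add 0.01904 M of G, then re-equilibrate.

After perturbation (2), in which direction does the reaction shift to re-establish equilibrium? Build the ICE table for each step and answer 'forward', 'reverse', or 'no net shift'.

Q₀ = 22.16 vs Keq = 0.08235 ⇒ Q>K, reverse
Step 1:
                   D          G          B          A
  Initial     0.1191     0.0817    0.03514     0.2024
  Change     0.04529    0.03019   -0.03019    -0.0151
  Equil       0.1644     0.1119   0.004945     0.1873
  solve Keq expr → x = -0.0151; check Q = 0.08235
Then change container volume by factor 1.5 (V_new/V_old).
Step 2:
                   D          G          B          A
  Initial     0.1096     0.0746   0.003297     0.1249
  Change    0.001526   0.001018  -0.001018 -5.0881e-04
  Equil       0.1111    0.07561   0.002279     0.1244
  solve Keq expr → x = -5.0881e-04; check Q = 0.08235
Then add 0.01904 M of G.
Step 3:
                   D          G          B          A
  Initial     0.1111    0.09465   0.002279     0.1244
  Change  -7.8754e-04 -5.2503e-04 5.2503e-04 2.6251e-04
  Equil       0.1103    0.09413   0.002804     0.1246
  solve Keq expr → x = 2.6251e-04; check Q = 0.08235

Direction: forward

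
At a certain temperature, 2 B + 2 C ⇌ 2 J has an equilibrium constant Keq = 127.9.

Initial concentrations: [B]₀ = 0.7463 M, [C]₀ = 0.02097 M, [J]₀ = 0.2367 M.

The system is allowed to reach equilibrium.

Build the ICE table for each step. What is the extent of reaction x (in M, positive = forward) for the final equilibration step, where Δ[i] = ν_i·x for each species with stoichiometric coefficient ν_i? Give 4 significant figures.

Q₀ = 228.8 vs Keq = 127.9 ⇒ Q>K, reverse
Step 1:
                    B           C           J
  init         0.7463     0.02097      0.2367
  Δ          0.006126    0.006126   -0.006126
  eq           0.7524      0.0271      0.2306
  solve Keq expr → x = -0.003063; check Q = 127.9

x = -0.003063 M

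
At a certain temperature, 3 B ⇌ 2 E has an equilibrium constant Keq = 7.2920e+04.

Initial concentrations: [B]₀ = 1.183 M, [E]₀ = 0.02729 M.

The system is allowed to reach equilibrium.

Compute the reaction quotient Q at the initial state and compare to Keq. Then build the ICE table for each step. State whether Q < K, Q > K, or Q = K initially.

Q₀ = 4.4983e-04 vs Keq = 7.2920e+04 ⇒ Q<K, forward
Step 1:
                  B         E
  init        1.183   0.02729
  Δ          -1.162    0.7749
  eq        0.02066    0.8022
  solve Keq expr → x = 0.3874; check Q = 7.2920e+04

Q₀ = 4.4983e-04; Q < K (proceeds forward)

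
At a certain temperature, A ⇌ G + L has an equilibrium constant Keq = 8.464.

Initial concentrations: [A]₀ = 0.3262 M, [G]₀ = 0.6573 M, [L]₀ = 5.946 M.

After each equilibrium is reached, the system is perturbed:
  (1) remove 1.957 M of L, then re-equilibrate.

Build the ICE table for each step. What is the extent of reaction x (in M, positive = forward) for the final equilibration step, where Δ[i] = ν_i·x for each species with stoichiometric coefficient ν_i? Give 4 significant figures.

x = 0.08713 M

Q₀ = 11.98 vs Keq = 8.464 ⇒ Q>K, reverse
Step 1:
                  A         G         L
  init       0.3262    0.6573     5.946
  Δ         0.07654  -0.07654  -0.07654
  eq         0.4027    0.5808     5.869
  solve Keq expr → x = -0.07654; check Q = 8.464
Then remove 1.957 M of L.
Step 2:
                  A         G         L
  init       0.4027    0.5808     3.912
  Δ        -0.08713   0.08713   0.08713
  eq         0.3156    0.6679         4
  solve Keq expr → x = 0.08713; check Q = 8.464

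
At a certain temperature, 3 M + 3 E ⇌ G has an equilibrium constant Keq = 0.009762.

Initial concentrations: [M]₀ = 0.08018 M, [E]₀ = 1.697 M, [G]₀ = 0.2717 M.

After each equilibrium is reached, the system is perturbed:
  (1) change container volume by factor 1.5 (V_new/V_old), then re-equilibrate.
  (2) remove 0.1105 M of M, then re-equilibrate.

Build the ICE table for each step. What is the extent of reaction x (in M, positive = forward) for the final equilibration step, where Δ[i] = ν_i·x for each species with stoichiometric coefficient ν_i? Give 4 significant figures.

Q₀ = 107.9 vs Keq = 0.009762 ⇒ Q>K, reverse
Step 1:
                    M           E           G
  init        0.08018       1.697      0.2717
  Δ            0.6598      0.6598     -0.2199
  eq             0.74       2.357     0.05177
  solve Keq expr → x = -0.2199; check Q = 0.009762
Then change container volume by factor 1.5 (V_new/V_old).
Step 2:
                    M           E           G
  init         0.4933       1.571     0.03452
  Δ            0.0789      0.0789     -0.0263
  eq           0.5722        1.65    0.008217
  solve Keq expr → x = -0.0263; check Q = 0.009762
Then remove 0.1105 M of M.
Step 3:
                    M           E           G
  init         0.4617        1.65    0.008217
  Δ           0.01053     0.01053   -0.003509
  eq           0.4722       1.661    0.004708
  solve Keq expr → x = -0.003509; check Q = 0.009762

x = -0.003509 M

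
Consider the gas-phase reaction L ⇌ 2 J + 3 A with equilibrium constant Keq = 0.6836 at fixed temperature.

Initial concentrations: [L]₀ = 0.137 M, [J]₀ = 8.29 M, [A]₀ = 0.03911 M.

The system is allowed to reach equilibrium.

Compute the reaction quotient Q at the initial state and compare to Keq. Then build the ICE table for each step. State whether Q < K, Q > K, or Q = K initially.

Q₀ = 0.03001 vs Keq = 0.6836 ⇒ Q<K, forward
Step 1:
                  L         J         A
  I           0.137      8.29   0.03911
  C        -0.02173   0.04346   0.06519
  E          0.1153     8.333    0.1043
  solve Keq expr → x = 0.02173; check Q = 0.6836

Q₀ = 0.03001; Q < K (proceeds forward)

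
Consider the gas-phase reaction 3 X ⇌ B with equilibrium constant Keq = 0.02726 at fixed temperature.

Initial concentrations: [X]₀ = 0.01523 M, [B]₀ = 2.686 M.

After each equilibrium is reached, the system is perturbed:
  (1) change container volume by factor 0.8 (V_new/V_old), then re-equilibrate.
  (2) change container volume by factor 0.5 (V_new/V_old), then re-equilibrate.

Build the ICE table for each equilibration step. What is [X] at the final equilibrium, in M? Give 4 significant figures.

Q₀ = 7.6034e+05 vs Keq = 0.02726 ⇒ Q>K, reverse
Step 1:
                   X          B
  I          0.01523      2.686
  C            3.737     -1.246
  E            3.752       1.44
  solve Keq expr → x = -1.246; check Q = 0.02726
Then change container volume by factor 0.8 (V_new/V_old).
Step 2:
                   X          B
  I             4.69        1.8
  C          -0.5221      0.174
  E            4.168      1.974
  solve Keq expr → x = 0.174; check Q = 0.02726
Then change container volume by factor 0.5 (V_new/V_old).
Step 3:
                   X          B
  I            8.337      3.949
  C           -2.711     0.9038
  E            5.625      4.853
  solve Keq expr → x = 0.9038; check Q = 0.02726

[X]_eq = 5.625 M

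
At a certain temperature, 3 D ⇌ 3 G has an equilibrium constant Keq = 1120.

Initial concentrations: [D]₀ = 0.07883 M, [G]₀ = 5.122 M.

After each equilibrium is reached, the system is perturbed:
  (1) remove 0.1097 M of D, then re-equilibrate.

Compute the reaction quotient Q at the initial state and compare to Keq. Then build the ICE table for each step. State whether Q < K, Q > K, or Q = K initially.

Q₀ = 2.7431e+05 vs Keq = 1120 ⇒ Q>K, reverse
Step 1:
                  D         G
  I         0.07883     5.122
  C           0.378    -0.378
  E          0.4568     4.744
  solve Keq expr → x = -0.126; check Q = 1120
Then remove 0.1097 M of D.
Step 2:
                  D         G
  I          0.3471     4.744
  C          0.1001   -0.1001
  E          0.4472     4.644
  solve Keq expr → x = -0.03335; check Q = 1120

Q₀ = 2.7431e+05; Q > K (proceeds reverse)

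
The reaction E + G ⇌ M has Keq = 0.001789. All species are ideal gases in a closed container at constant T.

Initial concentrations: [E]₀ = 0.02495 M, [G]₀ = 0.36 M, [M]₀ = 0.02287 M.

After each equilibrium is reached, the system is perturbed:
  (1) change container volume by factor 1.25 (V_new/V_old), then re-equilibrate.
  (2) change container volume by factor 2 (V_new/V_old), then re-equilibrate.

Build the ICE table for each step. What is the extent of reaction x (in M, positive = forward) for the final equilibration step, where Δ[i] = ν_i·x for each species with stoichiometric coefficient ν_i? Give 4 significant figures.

Q₀ = 2.546 vs Keq = 0.001789 ⇒ Q>K, reverse
Step 1:
                  E         G         M
  Initial   0.02495      0.36   0.02287
  Change    0.02284   0.02284  -0.02284
  Equil     0.04779    0.3828 3.2729e-05
  solve Keq expr → x = -0.02284; check Q = 0.001789
Then change container volume by factor 1.25 (V_new/V_old).
Step 2:
                  E         G         M
  Initial   0.03823    0.3063 2.6183e-05
  Change  5.2335e-06 5.2335e-06 -5.2335e-06
  Equil     0.03824    0.3063 2.0950e-05
  solve Keq expr → x = -5.2335e-06; check Q = 0.001789
Then change container volume by factor 2 (V_new/V_old).
Step 3:
                  E         G         M
  Initial   0.01912    0.1531 1.0475e-05
  Change  5.2359e-06 5.2359e-06 -5.2359e-06
  Equil     0.01912    0.1531 5.2391e-06
  solve Keq expr → x = -5.2359e-06; check Q = 0.001789

x = -5.2359e-06 M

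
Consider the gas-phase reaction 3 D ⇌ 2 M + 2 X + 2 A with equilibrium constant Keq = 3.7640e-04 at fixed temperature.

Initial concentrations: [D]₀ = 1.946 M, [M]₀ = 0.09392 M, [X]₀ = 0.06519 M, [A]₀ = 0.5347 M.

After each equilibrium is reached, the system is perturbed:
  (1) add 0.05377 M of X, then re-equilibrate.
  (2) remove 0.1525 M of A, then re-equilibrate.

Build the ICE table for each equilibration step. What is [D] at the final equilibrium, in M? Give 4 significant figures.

[D]_eq = 1.689 M

Q₀ = 1.4544e-06 vs Keq = 3.7640e-04 ⇒ Q<K, forward
Step 1:
                  D         M         X         A
  I           1.946   0.09392   0.06519    0.5347
  C         -0.2515    0.1677    0.1677    0.1677
  E           1.694    0.2616    0.2329    0.7024
  solve Keq expr → x = 0.08385; check Q = 3.7640e-04
Then add 0.05377 M of X.
Step 2:
                  D         M         X         A
  I           1.694    0.2616    0.2867    0.7024
  C         0.03009  -0.02006  -0.02006  -0.02006
  E           1.725    0.2415    0.2666    0.6823
  solve Keq expr → x = -0.01003; check Q = 3.7640e-04
Then remove 0.1525 M of A.
Step 3:
                  D         M         X         A
  I           1.725    0.2415    0.2666    0.5298
  C        -0.03543   0.02362   0.02362   0.02362
  E           1.689    0.2652    0.2902    0.5535
  solve Keq expr → x = 0.01181; check Q = 3.7640e-04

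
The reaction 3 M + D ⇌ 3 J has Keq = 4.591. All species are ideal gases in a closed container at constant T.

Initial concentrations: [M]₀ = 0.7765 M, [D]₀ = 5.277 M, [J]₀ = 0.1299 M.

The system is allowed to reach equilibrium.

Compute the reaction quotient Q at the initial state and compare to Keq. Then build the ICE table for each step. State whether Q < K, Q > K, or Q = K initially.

Q₀ = 8.8719e-04; Q < K (proceeds forward)

Q₀ = 8.8719e-04 vs Keq = 4.591 ⇒ Q<K, forward
Step 1:
                  M         D         J
  Initial    0.7765     5.277    0.1299
  Change    -0.5417   -0.1806    0.5417
  Equil      0.2348     5.096    0.6716
  solve Keq expr → x = 0.1806; check Q = 4.591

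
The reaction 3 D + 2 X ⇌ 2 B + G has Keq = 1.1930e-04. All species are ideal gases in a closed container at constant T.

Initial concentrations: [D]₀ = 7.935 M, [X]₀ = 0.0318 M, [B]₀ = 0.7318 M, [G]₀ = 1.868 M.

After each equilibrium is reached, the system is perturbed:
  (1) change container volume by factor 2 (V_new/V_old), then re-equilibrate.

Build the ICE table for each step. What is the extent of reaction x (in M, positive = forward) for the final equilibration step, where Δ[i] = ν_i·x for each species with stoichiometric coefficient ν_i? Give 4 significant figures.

x = -0.01546 M

Q₀ = 1.98 vs Keq = 1.1930e-04 ⇒ Q>K, reverse
Step 1:
                   D          X          B          G
  Initial      7.935     0.0318     0.7318      1.868
  Change      0.8849       0.59      -0.59     -0.295
  Equil         8.82     0.6218     0.1418      1.573
  solve Keq expr → x = -0.295; check Q = 1.1930e-04
Then change container volume by factor 2 (V_new/V_old).
Step 2:
                   D          X          B          G
  Initial       4.41     0.3109    0.07092     0.7865
  Change     0.04638    0.03092   -0.03092   -0.01546
  Equil        4.456     0.3418       0.04      0.771
  solve Keq expr → x = -0.01546; check Q = 1.1930e-04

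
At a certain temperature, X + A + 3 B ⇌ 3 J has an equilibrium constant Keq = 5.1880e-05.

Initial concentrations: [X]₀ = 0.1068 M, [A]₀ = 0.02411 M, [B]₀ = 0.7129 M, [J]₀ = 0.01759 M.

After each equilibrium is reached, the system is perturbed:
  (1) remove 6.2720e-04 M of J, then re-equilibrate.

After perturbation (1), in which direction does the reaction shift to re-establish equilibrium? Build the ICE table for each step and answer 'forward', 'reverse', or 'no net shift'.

Direction: forward

Q₀ = 0.005834 vs Keq = 5.1880e-05 ⇒ Q>K, reverse
Step 1:
                    X           A           B           J
  I            0.1068     0.02411      0.7129     0.01759
  C          0.004534    0.004534      0.0136     -0.0136
  E            0.1113     0.02864      0.7265    0.003988
  solve Keq expr → x = -0.004534; check Q = 5.1880e-05
Then remove 6.2720e-04 M of J.
Step 2:
                    X           A           B           J
  I            0.1113     0.02864      0.7265    0.003361
  C       -2.0398e-04 -2.0398e-04 -6.1193e-04  6.1193e-04
  E            0.1111     0.02844      0.7259    0.003973
  solve Keq expr → x = 2.0398e-04; check Q = 5.1880e-05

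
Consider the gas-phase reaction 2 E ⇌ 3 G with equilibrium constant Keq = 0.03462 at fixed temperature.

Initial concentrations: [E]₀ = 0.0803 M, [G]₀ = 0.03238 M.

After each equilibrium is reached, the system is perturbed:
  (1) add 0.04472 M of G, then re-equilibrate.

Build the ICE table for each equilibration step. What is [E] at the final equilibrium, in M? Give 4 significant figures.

Q₀ = 0.005265 vs Keq = 0.03462 ⇒ Q<K, forward
Step 1:
                  E         G
  Initial    0.0803   0.03238
  Change     -0.014   0.02101
  Equil      0.0663   0.05339
  solve Keq expr → x = 0.007002; check Q = 0.03462
Then add 0.04472 M of G.
Step 2:
                  E         G
  Initial    0.0663   0.09811
  Change    0.02224  -0.03336
  Equil     0.08854   0.06474
  solve Keq expr → x = -0.01112; check Q = 0.03462

[E]_eq = 0.08854 M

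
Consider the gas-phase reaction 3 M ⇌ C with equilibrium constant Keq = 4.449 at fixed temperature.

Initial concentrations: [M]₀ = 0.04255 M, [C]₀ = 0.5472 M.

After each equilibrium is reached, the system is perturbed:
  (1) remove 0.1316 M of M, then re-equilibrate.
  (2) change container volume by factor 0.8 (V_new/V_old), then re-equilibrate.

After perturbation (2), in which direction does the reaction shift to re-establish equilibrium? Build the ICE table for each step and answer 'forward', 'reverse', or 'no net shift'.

Q₀ = 7103 vs Keq = 4.449 ⇒ Q>K, reverse
Step 1:
                    M           C
  init        0.04255      0.5472
  Δ            0.4094     -0.1365
  eq            0.452      0.4107
  solve Keq expr → x = -0.1365; check Q = 4.449
Then remove 0.1316 M of M.
Step 2:
                    M           C
  init         0.3204      0.4107
  Δ            0.1168    -0.03895
  eq           0.4372      0.3718
  solve Keq expr → x = -0.03895; check Q = 4.449
Then change container volume by factor 0.8 (V_new/V_old).
Step 3:
                    M           C
  init         0.5465      0.4647
  Δ            -0.068     0.02267
  eq           0.4785      0.4874
  solve Keq expr → x = 0.02267; check Q = 4.449

Direction: forward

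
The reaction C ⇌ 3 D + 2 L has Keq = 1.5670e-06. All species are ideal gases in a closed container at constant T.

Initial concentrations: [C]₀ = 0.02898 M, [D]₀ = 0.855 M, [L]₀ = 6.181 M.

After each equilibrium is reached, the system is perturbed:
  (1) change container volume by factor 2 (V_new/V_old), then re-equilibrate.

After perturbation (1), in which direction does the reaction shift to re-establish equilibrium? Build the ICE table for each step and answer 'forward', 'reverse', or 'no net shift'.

Q₀ = 824 vs Keq = 1.5670e-06 ⇒ Q>K, reverse
Step 1:
                   C          D          L
  I          0.02898      0.855      6.181
  C           0.2842    -0.8525    -0.5683
  E           0.3131   0.002497      5.613
  solve Keq expr → x = -0.2842; check Q = 1.5670e-06
Then change container volume by factor 2 (V_new/V_old).
Step 2:
                   C          D          L
  I           0.1566   0.001249      2.806
  C       -6.3089e-04   0.001893   0.001262
  E           0.1559   0.003141      2.808
  solve Keq expr → x = 6.3089e-04; check Q = 1.5670e-06

Direction: forward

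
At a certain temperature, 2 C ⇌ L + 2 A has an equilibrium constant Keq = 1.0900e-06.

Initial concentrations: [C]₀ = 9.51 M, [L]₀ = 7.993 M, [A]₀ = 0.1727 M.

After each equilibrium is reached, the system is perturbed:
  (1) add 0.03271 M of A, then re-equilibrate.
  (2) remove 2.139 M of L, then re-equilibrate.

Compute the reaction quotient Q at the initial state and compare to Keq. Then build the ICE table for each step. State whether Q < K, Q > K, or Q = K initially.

Q₀ = 0.002636; Q > K (proceeds reverse)

Q₀ = 0.002636 vs Keq = 1.0900e-06 ⇒ Q>K, reverse
Step 1:
                    C           L           A
  init           9.51       7.993      0.1727
  Δ            0.1691    -0.08455     -0.1691
  eq            9.679       7.908    0.003593
  solve Keq expr → x = -0.08455; check Q = 1.0900e-06
Then add 0.03271 M of A.
Step 2:
                    C           L           A
  init          9.679       7.908      0.0363
  Δ           0.03269    -0.01635    -0.03269
  eq            9.712       7.892    0.003609
  solve Keq expr → x = -0.01635; check Q = 1.0900e-06
Then remove 2.139 M of L.
Step 3:
                    C           L           A
  init          9.712       5.753    0.003609
  Δ       -6.1766e-04  3.0883e-04  6.1766e-04
  eq            9.711       5.753    0.004227
  solve Keq expr → x = 3.0883e-04; check Q = 1.0900e-06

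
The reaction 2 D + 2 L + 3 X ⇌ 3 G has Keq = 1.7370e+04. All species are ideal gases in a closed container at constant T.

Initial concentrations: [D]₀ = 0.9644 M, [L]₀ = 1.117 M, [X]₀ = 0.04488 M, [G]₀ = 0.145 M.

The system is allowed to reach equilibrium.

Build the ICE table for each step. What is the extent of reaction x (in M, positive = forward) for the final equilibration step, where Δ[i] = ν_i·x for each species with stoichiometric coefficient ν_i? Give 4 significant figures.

Q₀ = 29.06 vs Keq = 1.7370e+04 ⇒ Q<K, forward
Step 1:
                    D           L           X           G
  init         0.9644       1.117     0.04488       0.145
  Δ          -0.02529    -0.02529    -0.03793     0.03793
  eq           0.9391       1.092    0.006947      0.1829
  solve Keq expr → x = 0.01264; check Q = 1.7370e+04

x = 0.01264 M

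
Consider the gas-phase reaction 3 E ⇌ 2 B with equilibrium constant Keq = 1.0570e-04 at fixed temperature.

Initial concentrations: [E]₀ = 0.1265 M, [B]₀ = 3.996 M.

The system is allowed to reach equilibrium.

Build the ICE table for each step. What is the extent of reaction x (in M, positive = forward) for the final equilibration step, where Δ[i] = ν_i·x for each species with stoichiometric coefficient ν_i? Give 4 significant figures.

Q₀ = 7888 vs Keq = 1.0570e-04 ⇒ Q>K, reverse
Step 1:
                  E         B
  Initial    0.1265     3.996
  Change      5.773    -3.849
  Equil         5.9    0.1473
  solve Keq expr → x = -1.924; check Q = 1.0570e-04

x = -1.924 M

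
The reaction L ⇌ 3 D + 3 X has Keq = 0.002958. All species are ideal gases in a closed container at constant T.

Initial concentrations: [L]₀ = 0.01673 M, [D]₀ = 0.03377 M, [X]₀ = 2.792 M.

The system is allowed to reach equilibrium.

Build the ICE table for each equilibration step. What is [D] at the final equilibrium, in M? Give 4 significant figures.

[D]_eq = 0.01474 M

Q₀ = 0.0501 vs Keq = 0.002958 ⇒ Q>K, reverse
Step 1:
                  L         D         X
  I         0.01673   0.03377     2.792
  C        0.006344  -0.01903  -0.01903
  E         0.02307   0.01474     2.773
  solve Keq expr → x = -0.006344; check Q = 0.002958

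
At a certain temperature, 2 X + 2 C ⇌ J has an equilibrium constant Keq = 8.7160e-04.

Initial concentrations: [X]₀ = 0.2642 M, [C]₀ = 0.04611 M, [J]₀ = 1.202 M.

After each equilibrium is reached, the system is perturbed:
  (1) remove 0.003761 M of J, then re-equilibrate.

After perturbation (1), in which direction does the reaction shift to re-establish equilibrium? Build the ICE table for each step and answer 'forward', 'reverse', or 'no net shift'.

Q₀ = 8099 vs Keq = 8.7160e-04 ⇒ Q>K, reverse
Step 1:
                  X         C         J
  Initial    0.2642   0.04611     1.202
  Change      2.337     2.337    -1.169
  Equil       2.601     2.383   0.03349
  solve Keq expr → x = -1.169; check Q = 8.7160e-04
Then remove 0.003761 M of J.
Step 2:
                  X         C         J
  Initial     2.601     2.383   0.02973
  Change  -0.006793 -0.006793  0.003397
  Equil       2.594     2.376   0.03313
  solve Keq expr → x = 0.003397; check Q = 8.7160e-04

Direction: forward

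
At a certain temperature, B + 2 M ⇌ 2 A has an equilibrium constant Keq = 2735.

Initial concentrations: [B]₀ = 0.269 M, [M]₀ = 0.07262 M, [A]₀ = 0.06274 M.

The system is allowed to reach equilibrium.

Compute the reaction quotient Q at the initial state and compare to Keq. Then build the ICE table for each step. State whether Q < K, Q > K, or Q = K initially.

Q₀ = 2.775 vs Keq = 2735 ⇒ Q<K, forward
Step 1:
                  B         M         A
  init        0.269   0.07262   0.06274
  Δ        -0.03374  -0.06749   0.06749
  eq         0.2353  0.005134    0.1302
  solve Keq expr → x = 0.03374; check Q = 2735

Q₀ = 2.775; Q < K (proceeds forward)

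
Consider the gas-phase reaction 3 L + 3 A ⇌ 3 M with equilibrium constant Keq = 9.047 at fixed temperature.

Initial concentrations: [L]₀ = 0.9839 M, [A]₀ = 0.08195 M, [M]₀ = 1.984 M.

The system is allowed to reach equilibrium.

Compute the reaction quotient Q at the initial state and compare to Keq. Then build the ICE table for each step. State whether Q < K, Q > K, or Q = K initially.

Q₀ = 1.4898e+04 vs Keq = 9.047 ⇒ Q>K, reverse
Step 1:
                  L         A         M
  I          0.9839   0.08195     1.984
  C          0.4391    0.4391   -0.4391
  E           1.423     0.521     1.545
  solve Keq expr → x = -0.1464; check Q = 9.047

Q₀ = 1.4898e+04; Q > K (proceeds reverse)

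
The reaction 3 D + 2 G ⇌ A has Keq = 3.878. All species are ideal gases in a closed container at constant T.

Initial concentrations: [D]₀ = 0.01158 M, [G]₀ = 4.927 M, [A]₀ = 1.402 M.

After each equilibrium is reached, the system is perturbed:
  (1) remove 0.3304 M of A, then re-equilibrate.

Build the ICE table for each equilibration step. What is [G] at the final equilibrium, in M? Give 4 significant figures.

[G]_eq = 5.063 M

Q₀ = 3.7193e+04 vs Keq = 3.878 ⇒ Q>K, reverse
Step 1:
                   D          G          A
  I          0.01158      4.927      1.402
  C           0.2252     0.1501   -0.07506
  E           0.2368      5.077      1.327
  solve Keq expr → x = -0.07506; check Q = 3.878
Then remove 0.3304 M of A.
Step 2:
                   D          G          A
  I           0.2368      5.077     0.9965
  C         -0.02067   -0.01378    0.00689
  E           0.2161      5.063      1.003
  solve Keq expr → x = 0.00689; check Q = 3.878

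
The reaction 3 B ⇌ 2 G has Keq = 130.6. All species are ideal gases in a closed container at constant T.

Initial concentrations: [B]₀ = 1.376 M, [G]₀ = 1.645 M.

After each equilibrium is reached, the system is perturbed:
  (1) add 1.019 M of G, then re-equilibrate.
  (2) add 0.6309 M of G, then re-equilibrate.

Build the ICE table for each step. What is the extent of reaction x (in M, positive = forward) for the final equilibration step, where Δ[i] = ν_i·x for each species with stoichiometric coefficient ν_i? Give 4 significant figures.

x = -0.01708 M

Q₀ = 1.039 vs Keq = 130.6 ⇒ Q<K, forward
Step 1:
                    B           G
  I             1.376       1.645
  C            -1.029      0.6863
  E            0.3465       2.331
  solve Keq expr → x = 0.3432; check Q = 130.6
Then add 1.019 M of G.
Step 2:
                    B           G
  I            0.3465        3.35
  C           0.08951    -0.05968
  E            0.4361       3.291
  solve Keq expr → x = -0.02984; check Q = 130.6
Then add 0.6309 M of G.
Step 3:
                    B           G
  I            0.4361       3.922
  C           0.05124    -0.03416
  E            0.4873       3.887
  solve Keq expr → x = -0.01708; check Q = 130.6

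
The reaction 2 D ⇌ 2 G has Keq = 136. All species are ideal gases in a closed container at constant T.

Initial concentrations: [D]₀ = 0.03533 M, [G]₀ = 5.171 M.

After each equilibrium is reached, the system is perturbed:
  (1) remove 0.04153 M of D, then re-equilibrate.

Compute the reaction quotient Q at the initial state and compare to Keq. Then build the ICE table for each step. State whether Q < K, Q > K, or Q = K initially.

Q₀ = 2.1422e+04 vs Keq = 136 ⇒ Q>K, reverse
Step 1:
                    D           G
  init        0.03533       5.171
  Δ            0.3759     -0.3759
  eq           0.4112       4.795
  solve Keq expr → x = -0.1879; check Q = 136
Then remove 0.04153 M of D.
Step 2:
                    D           G
  init         0.3697       4.795
  Δ           0.03825    -0.03825
  eq           0.4079       4.757
  solve Keq expr → x = -0.01913; check Q = 136

Q₀ = 2.1422e+04; Q > K (proceeds reverse)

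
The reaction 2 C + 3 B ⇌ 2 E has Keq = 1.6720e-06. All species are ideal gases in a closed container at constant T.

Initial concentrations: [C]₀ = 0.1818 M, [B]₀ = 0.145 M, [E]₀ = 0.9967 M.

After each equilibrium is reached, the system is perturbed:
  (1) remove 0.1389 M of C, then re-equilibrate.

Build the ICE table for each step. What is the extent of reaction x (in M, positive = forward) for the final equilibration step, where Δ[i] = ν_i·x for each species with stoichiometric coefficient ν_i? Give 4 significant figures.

Q₀ = 9859 vs Keq = 1.6720e-06 ⇒ Q>K, reverse
Step 1:
                   C          B          E
  Initial     0.1818      0.145     0.9967
  Change      0.9935       1.49    -0.9935
  Equil        1.175      1.635   0.003178
  solve Keq expr → x = -0.4968; check Q = 1.6720e-06
Then remove 0.1389 M of C.
Step 2:
                   C          B          E
  Initial      1.036      1.635   0.003178
  Change  3.7314e-04 5.5971e-04 -3.7314e-04
  Equil        1.037      1.636   0.002805
  solve Keq expr → x = -1.8657e-04; check Q = 1.6720e-06

x = -1.8657e-04 M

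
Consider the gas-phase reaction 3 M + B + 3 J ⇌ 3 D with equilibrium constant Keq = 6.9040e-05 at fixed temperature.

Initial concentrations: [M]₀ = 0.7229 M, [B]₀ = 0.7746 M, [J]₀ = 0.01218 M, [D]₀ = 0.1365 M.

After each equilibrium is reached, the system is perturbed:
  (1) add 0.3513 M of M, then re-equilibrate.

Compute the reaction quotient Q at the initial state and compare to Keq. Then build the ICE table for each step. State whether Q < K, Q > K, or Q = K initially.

Q₀ = 4810; Q > K (proceeds reverse)

Q₀ = 4810 vs Keq = 6.9040e-05 ⇒ Q>K, reverse
Step 1:
                   M          B          J          D
  I           0.7229     0.7746    0.01218     0.1365
  C           0.1318    0.04393     0.1318    -0.1318
  E           0.8547     0.8185      0.144   0.004722
  solve Keq expr → x = -0.04393; check Q = 6.9040e-05
Then add 0.3513 M of M.
Step 2:
                   M          B          J          D
  I            1.206     0.8185      0.144   0.004722
  C        -0.001844 -6.1456e-04  -0.001844   0.001844
  E            1.204     0.8179     0.1421   0.006565
  solve Keq expr → x = 6.1456e-04; check Q = 6.9040e-05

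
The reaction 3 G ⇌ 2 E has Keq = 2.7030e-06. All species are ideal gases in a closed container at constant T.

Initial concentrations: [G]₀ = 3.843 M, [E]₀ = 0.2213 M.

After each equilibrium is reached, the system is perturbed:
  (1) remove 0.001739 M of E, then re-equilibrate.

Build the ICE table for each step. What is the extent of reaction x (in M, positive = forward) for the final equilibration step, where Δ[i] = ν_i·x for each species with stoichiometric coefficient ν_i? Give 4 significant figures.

x = 8.6299e-04 M

Q₀ = 8.6288e-04 vs Keq = 2.7030e-06 ⇒ Q>K, reverse
Step 1:
                    G           E
  I             3.843      0.2213
  C            0.3111     -0.2074
  E             4.154     0.01392
  solve Keq expr → x = -0.1037; check Q = 2.7030e-06
Then remove 0.001739 M of E.
Step 2:
                    G           E
  I             4.154     0.01218
  C         -0.002589    0.001726
  E             4.151     0.01391
  solve Keq expr → x = 8.6299e-04; check Q = 2.7030e-06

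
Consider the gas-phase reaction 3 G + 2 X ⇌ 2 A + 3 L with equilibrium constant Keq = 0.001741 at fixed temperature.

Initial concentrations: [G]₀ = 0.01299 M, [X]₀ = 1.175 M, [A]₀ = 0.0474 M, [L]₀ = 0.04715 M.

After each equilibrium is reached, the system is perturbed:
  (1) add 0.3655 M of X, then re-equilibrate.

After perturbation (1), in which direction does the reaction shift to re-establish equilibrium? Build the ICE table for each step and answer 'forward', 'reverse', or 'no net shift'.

Direction: forward

Q₀ = 0.07782 vs Keq = 0.001741 ⇒ Q>K, reverse
Step 1:
                  G         X         A         L
  Initial   0.01299     1.175    0.0474   0.04715
  Change     0.0144  0.009599 -0.009599   -0.0144
  Equil     0.02739     1.185    0.0378   0.03275
  solve Keq expr → x = -0.0048; check Q = 0.001741
Then add 0.3655 M of X.
Step 2:
                  G         X         A         L
  Initial   0.02739      1.55    0.0378   0.03275
  Change  -0.002257 -0.001504  0.001504  0.002257
  Equil     0.02513     1.549   0.03931   0.03501
  solve Keq expr → x = 7.5218e-04; check Q = 0.001741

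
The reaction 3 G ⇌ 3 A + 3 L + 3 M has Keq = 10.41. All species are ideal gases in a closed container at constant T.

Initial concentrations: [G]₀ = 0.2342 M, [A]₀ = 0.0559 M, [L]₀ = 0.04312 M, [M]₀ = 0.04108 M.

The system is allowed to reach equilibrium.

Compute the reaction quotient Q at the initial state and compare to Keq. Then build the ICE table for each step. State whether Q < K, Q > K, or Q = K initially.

Q₀ = 7.5579e-11 vs Keq = 10.41 ⇒ Q<K, forward
Step 1:
                    G           A           L           M
  Initial      0.2342      0.0559     0.04312     0.04108
  Change       -0.225       0.225       0.225       0.225
  Equil       0.00918      0.2809      0.2681      0.2661
  solve Keq expr → x = 0.07501; check Q = 10.41

Q₀ = 7.5579e-11; Q < K (proceeds forward)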